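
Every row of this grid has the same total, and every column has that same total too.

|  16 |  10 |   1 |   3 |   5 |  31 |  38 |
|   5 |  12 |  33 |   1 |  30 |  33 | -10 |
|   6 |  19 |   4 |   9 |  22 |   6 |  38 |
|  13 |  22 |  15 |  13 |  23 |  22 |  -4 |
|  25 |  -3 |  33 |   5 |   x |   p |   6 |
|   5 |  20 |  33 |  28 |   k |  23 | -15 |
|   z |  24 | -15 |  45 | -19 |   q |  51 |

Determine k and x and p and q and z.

k = 10, x = 33, p = 5, q = -16, z = 34

Rows 1 and 2 both sum to 104, so that's the common total.
Row 6: 5 + 20 + 33 + 28 + 23 − 15 = 94, so its missing entry is 104 − 94 = 10.
Column 5: 5 + 30 + 22 + 23 + 10 − 19 = 71, so its missing entry is 104 − 71 = 33.
Row 5: 25 − 3 + 33 + 5 + 33 + 6 = 99, so its missing entry is 104 − 99 = 5.
Column 6: 31 + 33 + 6 + 22 + 5 + 23 = 120, so its missing entry is 104 − 120 = -16.
Row 7: 24 − 15 + 45 − 19 − 16 + 51 = 70, so its missing entry is 104 − 70 = 34.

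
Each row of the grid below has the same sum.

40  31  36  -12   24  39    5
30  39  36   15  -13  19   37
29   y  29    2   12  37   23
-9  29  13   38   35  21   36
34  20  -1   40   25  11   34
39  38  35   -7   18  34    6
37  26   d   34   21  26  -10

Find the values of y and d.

Rows 1 and 6 both add up to 163, so every row sums to 163.
Row 3: 29 + 29 + 2 + 12 + 37 + 23 = 132, so the missing entry is 163 − 132 = 31.
Row 7: 37 + 26 + 34 + 21 + 26 − 10 = 134, so the missing entry is 163 − 134 = 29.

y = 31, d = 29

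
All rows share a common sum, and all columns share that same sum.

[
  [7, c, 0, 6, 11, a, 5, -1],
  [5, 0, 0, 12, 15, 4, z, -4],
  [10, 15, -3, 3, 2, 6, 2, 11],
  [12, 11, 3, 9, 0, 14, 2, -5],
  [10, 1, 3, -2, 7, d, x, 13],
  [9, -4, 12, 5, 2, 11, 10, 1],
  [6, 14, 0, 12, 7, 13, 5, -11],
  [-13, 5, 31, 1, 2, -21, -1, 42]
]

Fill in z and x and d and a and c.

z = 14, x = 9, d = 5, a = 14, c = 4

Rows 3 and 4 both sum to 46, so that's the common total.
Column 2: 0 + 15 + 11 + 1 − 4 + 14 + 5 = 42, so its missing entry is 46 − 42 = 4.
Row 1: 7 + 4 + 0 + 6 + 11 + 5 − 1 = 32, so its missing entry is 46 − 32 = 14.
Column 6: 14 + 4 + 6 + 14 + 11 + 13 − 21 = 41, so its missing entry is 46 − 41 = 5.
Row 5: 10 + 1 + 3 − 2 + 7 + 5 + 13 = 37, so its missing entry is 46 − 37 = 9.
Row 2: 5 + 0 + 0 + 12 + 15 + 4 − 4 = 32, so its missing entry is 46 − 32 = 14.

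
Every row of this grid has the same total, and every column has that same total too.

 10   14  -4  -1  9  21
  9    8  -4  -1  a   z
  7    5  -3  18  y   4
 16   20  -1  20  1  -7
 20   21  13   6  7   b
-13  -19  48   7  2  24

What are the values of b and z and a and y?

b = -18, z = 25, a = 12, y = 18

Rows 1 and 4 both sum to 49, so that's the common total.
The known cells in row 5 total 67, leaving 49 − 67 = -18 for the blank.
The known cells in row 3 total 31, leaving 49 − 31 = 18 for the blank.
The known cells in column 5 total 37, leaving 49 − 37 = 12 for the blank.
The known cells in row 2 total 24, leaving 49 − 24 = 25 for the blank.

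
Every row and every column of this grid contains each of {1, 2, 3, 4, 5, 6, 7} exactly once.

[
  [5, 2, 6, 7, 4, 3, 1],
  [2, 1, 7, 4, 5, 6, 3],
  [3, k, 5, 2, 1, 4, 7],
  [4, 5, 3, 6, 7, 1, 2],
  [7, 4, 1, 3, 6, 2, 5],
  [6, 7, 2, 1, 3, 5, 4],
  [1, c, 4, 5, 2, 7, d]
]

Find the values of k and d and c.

k = 6, d = 6, c = 3

Cell (7,7): column 7 already has {1, 2, 3, 4, 5, 7} → 6.
Cell (7,2): row 7 already has {1, 2, 4, 5, 6, 7} → 3.
At (row 3, col 2): row 3 already has {1, 2, 3, 4, 5, 7}, so the value is 6.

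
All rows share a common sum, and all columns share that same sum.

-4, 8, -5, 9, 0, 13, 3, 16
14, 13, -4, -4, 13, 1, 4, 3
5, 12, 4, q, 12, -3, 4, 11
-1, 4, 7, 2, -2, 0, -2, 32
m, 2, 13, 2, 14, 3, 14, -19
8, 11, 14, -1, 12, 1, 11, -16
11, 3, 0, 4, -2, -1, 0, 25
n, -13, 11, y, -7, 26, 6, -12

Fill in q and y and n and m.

Rows 1 and 2 both sum to 40, so that's the common total.
The known cells in row 3 total 45, leaving 40 − 45 = -5 for the blank.
The known cells in row 5 total 29, leaving 40 − 29 = 11 for the blank.
The known cells in column 1 total 44, leaving 40 − 44 = -4 for the blank.
The known cells in row 8 total 7, leaving 40 − 7 = 33 for the blank.

q = -5, y = 33, n = -4, m = 11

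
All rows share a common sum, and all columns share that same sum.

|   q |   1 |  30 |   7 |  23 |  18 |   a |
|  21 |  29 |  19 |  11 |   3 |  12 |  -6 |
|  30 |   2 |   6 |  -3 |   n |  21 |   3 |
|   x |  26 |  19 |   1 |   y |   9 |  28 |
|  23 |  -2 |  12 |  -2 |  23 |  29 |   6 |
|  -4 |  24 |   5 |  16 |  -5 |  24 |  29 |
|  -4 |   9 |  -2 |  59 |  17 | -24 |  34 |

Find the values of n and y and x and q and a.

n = 30, y = -2, x = 8, q = 15, a = -5

Rows 2 and 5 both sum to 89, so that's the common total.
The known cells in row 3 total 59, leaving 89 − 59 = 30 for the blank.
The known cells in column 5 total 91, leaving 89 − 91 = -2 for the blank.
The known cells in column 7 total 94, leaving 89 − 94 = -5 for the blank.
The known cells in row 1 total 74, leaving 89 − 74 = 15 for the blank.
The known cells in row 4 total 81, leaving 89 − 81 = 8 for the blank.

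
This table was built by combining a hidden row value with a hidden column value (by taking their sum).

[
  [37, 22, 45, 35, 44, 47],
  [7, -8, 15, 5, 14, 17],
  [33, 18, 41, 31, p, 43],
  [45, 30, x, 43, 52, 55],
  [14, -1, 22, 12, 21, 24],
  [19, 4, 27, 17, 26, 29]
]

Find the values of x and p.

The difference between any two rows is the same in every column — this is an addition table with the headers hidden.
Row 4 minus row 1 is 43 − 35 = 8, so its entry in column 3 is 45 + 8 = 53.
Row 3 minus row 1 is 31 − 35 = -4, so its entry in column 5 is 44 + (-4) = 40.

x = 53, p = 40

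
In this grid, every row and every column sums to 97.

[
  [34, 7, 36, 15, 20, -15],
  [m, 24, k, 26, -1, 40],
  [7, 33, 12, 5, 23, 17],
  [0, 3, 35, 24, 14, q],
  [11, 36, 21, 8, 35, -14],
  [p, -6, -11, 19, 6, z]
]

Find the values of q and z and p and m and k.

q = 21, z = 48, p = 41, m = 4, k = 4

The known cells in column 3 total 93, leaving 97 − 93 = 4 for the blank.
The known cells in row 2 total 93, leaving 97 − 93 = 4 for the blank.
The known cells in column 1 total 56, leaving 97 − 56 = 41 for the blank.
The known cells in row 6 total 49, leaving 97 − 49 = 48 for the blank.
The known cells in row 4 total 76, leaving 97 − 76 = 21 for the blank.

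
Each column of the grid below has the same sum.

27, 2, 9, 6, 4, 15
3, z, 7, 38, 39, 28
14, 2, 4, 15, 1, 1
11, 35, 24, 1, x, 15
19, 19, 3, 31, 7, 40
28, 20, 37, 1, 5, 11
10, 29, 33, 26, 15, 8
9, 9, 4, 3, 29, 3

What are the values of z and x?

Column 1 sums to 121 and so does column 3; that's the common total.
In column 2 the known cells total 116, leaving 121 − 116 = 5.
In column 5 the known cells total 100, leaving 121 − 100 = 21.

z = 5, x = 21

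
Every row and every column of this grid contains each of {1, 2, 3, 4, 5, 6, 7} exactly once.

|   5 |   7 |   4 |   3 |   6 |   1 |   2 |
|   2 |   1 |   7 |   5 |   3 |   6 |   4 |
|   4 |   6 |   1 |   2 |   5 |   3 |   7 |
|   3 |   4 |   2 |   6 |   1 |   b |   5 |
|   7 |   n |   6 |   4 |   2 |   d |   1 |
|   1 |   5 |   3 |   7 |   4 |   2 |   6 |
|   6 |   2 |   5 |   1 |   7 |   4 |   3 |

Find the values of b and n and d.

b = 7, n = 3, d = 5

At (row 5, col 2): column 2 already has {1, 2, 4, 5, 6, 7}, so the value is 3.
At (row 5, col 6): row 5 already has {1, 2, 3, 4, 6, 7}, so the value is 5.
For row 4, column 6: row 4 already has {1, 2, 3, 4, 5, 6}; that leaves 7.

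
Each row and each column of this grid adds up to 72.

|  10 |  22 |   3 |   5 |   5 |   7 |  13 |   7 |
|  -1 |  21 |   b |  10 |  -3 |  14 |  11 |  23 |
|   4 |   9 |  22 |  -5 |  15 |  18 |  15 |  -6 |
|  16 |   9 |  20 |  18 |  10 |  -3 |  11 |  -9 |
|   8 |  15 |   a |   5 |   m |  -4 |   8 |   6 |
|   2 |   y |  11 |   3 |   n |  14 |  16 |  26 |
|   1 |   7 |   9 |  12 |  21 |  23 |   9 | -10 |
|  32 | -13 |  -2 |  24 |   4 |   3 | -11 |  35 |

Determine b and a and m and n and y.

The known cells in row 2 total 75, leaving 72 − 75 = -3 for the blank.
The known cells in column 2 total 70, leaving 72 − 70 = 2 for the blank.
The known cells in row 6 total 74, leaving 72 − 74 = -2 for the blank.
The known cells in column 5 total 50, leaving 72 − 50 = 22 for the blank.
The known cells in row 5 total 60, leaving 72 − 60 = 12 for the blank.

b = -3, a = 12, m = 22, n = -2, y = 2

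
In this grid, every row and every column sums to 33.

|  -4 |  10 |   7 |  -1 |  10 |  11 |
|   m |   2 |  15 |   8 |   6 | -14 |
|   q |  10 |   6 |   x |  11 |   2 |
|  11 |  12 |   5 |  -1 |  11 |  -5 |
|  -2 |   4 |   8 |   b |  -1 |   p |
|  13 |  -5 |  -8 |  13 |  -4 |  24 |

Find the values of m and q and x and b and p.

m = 16, q = -1, x = 5, b = 9, p = 15

The known cells in column 6 total 18, leaving 33 − 18 = 15 for the blank.
The known cells in row 5 total 24, leaving 33 − 24 = 9 for the blank.
The known cells in column 4 total 28, leaving 33 − 28 = 5 for the blank.
The known cells in row 3 total 34, leaving 33 − 34 = -1 for the blank.
The known cells in row 2 total 17, leaving 33 − 17 = 16 for the blank.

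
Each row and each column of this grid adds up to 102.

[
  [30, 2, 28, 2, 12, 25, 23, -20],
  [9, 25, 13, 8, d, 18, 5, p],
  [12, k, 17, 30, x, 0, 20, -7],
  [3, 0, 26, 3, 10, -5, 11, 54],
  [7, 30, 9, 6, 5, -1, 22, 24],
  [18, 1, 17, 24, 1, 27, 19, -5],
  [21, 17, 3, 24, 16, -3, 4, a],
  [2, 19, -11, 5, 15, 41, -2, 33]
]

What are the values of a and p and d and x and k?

The known cells in column 2 total 94, leaving 102 − 94 = 8 for the blank.
The known cells in row 3 total 80, leaving 102 − 80 = 22 for the blank.
The known cells in column 5 total 81, leaving 102 − 81 = 21 for the blank.
The known cells in row 7 total 82, leaving 102 − 82 = 20 for the blank.
The known cells in row 2 total 99, leaving 102 − 99 = 3 for the blank.

a = 20, p = 3, d = 21, x = 22, k = 8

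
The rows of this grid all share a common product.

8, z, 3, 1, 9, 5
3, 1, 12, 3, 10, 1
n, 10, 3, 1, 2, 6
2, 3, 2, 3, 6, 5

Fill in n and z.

n = 3, z = 1

Rows 2 and 4 each multiply to 1080, so every row has product 1080.
Row 3: 10×3×1×2×6 = 360, so the missing entry is 1080 ÷ 360 = 3.
Row 1: 8×3×1×9×5 = 1080, so the missing entry is 1080 ÷ 1080 = 1.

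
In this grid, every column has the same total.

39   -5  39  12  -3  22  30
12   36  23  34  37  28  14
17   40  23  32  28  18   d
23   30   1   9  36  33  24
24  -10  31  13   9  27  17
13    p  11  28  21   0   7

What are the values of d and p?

d = 36, p = 37

The complete columns each total 128.
Column 7 is missing 128 − 92 = 36 (since 30 + 14 + 24 + 17 + 7 = 92).
Column 2 is missing 128 − 91 = 37 (since -5 + 36 + 40 + 30 − 10 = 91).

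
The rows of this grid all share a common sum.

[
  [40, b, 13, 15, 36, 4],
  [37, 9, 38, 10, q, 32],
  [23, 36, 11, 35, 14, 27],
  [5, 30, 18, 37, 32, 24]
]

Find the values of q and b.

The complete rows each total 146.
Row 2 is missing 146 − 126 = 20 (since 37 + 9 + 38 + 10 + 32 = 126).
Row 1 is missing 146 − 108 = 38 (since 40 + 13 + 15 + 36 + 4 = 108).

q = 20, b = 38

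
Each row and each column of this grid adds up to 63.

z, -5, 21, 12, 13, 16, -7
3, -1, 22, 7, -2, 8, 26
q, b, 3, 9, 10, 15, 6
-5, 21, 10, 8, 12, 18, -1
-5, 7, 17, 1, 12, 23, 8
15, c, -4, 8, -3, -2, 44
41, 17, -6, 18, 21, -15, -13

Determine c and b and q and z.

c = 5, b = 19, q = 1, z = 13

Row 6: 15 − 4 + 8 − 3 − 2 + 44 = 58, so its missing entry is 63 − 58 = 5.
Column 2: -5 − 1 + 21 + 7 + 5 + 17 = 44, so its missing entry is 63 − 44 = 19.
Row 3: 19 + 3 + 9 + 10 + 15 + 6 = 62, so its missing entry is 63 − 62 = 1.
Row 1: -5 + 21 + 12 + 13 + 16 − 7 = 50, so its missing entry is 63 − 50 = 13.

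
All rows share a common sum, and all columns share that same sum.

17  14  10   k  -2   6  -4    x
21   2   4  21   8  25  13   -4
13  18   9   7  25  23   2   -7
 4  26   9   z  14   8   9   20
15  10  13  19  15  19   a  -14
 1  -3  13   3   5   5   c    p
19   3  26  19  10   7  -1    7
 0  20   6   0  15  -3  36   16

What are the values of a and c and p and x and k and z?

a = 13, c = 22, p = 44, x = 28, k = 21, z = 0

Rows 2 and 3 both sum to 90, so that's the common total.
Row 5: 15 + 10 + 13 + 19 + 15 + 19 − 14 = 77, so its missing entry is 90 − 77 = 13.
Row 4: 4 + 26 + 9 + 14 + 8 + 9 + 20 = 90, so its missing entry is 90 − 90 = 0.
Column 4: 21 + 7 + 0 + 19 + 3 + 19 + 0 = 69, so its missing entry is 90 − 69 = 21.
Row 1: 17 + 14 + 10 + 21 − 2 + 6 − 4 = 62, so its missing entry is 90 − 62 = 28.
Column 8: 28 − 4 − 7 + 20 − 14 + 7 + 16 = 46, so its missing entry is 90 − 46 = 44.
Row 6: 1 − 3 + 13 + 3 + 5 + 5 + 44 = 68, so its missing entry is 90 − 68 = 22.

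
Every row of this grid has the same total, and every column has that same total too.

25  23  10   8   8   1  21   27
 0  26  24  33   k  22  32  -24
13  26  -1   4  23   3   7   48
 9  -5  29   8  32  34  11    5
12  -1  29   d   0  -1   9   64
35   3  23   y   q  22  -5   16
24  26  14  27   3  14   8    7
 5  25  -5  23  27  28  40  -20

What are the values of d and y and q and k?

Rows 1 and 3 both sum to 123, so that's the common total.
Row 2 has 0 + 26 + 24 + 33 + 22 + 32 − 24 = 113; the blank must be 123 − 113 = 10.
Column 5 has 8 + 10 + 23 + 32 + 0 + 3 + 27 = 103; the blank must be 123 − 103 = 20.
Row 6 has 35 + 3 + 23 + 20 + 22 − 5 + 16 = 114; the blank must be 123 − 114 = 9.
Row 5 has 12 − 1 + 29 + 0 − 1 + 9 + 64 = 112; the blank must be 123 − 112 = 11.

d = 11, y = 9, q = 20, k = 10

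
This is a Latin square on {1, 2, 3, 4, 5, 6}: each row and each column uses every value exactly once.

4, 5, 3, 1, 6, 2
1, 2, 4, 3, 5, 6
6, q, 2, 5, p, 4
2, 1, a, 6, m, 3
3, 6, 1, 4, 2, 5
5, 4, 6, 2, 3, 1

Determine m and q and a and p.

For row 4, column 3: column 3 already has {1, 2, 3, 4, 6}; that leaves 5.
Cell (3,2): column 2 already has {1, 2, 4, 5, 6} → 3.
Cell (4,5): row 4 already has {1, 2, 3, 5, 6} → 4.
Cell (3,5): row 3 already has {2, 3, 4, 5, 6} → 1.

m = 4, q = 3, a = 5, p = 1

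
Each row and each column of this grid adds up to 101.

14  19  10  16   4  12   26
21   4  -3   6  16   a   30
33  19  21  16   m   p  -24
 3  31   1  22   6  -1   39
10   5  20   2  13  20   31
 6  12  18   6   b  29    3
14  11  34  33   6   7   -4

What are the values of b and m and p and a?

Row 6 has 6 + 12 + 18 + 6 + 29 + 3 = 74; the blank must be 101 − 74 = 27.
Column 5 has 4 + 16 + 6 + 13 + 27 + 6 = 72; the blank must be 101 − 72 = 29.
Row 3 has 33 + 19 + 21 + 16 + 29 − 24 = 94; the blank must be 101 − 94 = 7.
Row 2 has 21 + 4 − 3 + 6 + 16 + 30 = 74; the blank must be 101 − 74 = 27.

b = 27, m = 29, p = 7, a = 27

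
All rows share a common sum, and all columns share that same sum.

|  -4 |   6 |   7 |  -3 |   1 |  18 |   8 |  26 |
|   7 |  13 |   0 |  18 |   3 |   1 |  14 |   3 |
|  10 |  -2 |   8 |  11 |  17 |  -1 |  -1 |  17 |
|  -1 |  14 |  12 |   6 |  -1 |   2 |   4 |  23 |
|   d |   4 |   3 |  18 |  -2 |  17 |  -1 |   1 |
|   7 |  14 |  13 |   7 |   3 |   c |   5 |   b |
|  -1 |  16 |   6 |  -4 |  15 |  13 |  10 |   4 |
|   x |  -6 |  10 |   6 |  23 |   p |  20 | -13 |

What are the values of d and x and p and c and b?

d = 19, x = 22, p = -3, c = 12, b = -2

Rows 1 and 2 both sum to 59, so that's the common total.
Row 5: 4 + 3 + 18 − 2 + 17 − 1 + 1 = 40, so its missing entry is 59 − 40 = 19.
Column 1: -4 + 7 + 10 − 1 + 19 + 7 − 1 = 37, so its missing entry is 59 − 37 = 22.
Column 8: 26 + 3 + 17 + 23 + 1 + 4 − 13 = 61, so its missing entry is 59 − 61 = -2.
Row 6: 7 + 14 + 13 + 7 + 3 + 5 − 2 = 47, so its missing entry is 59 − 47 = 12.
Row 8: 22 − 6 + 10 + 6 + 23 + 20 − 13 = 62, so its missing entry is 59 − 62 = -3.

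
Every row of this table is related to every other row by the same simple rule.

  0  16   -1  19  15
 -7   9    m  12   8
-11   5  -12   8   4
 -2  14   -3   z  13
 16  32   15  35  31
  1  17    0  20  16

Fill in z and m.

The difference between any two rows is the same in every column — this is an addition table with the headers hidden.
Row 4 minus row 1 is 14 − 16 = -2, so its entry in column 4 is 19 + (-2) = 17.
Row 2 minus row 1 is 9 − 16 = -7, so its entry in column 3 is -1 + (-7) = -8.

z = 17, m = -8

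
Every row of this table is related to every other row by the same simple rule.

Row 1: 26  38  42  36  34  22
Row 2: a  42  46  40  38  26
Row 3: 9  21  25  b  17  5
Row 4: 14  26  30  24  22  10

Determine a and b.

a = 30, b = 19

The difference between any two rows is the same in every column — this is an addition table with the headers hidden.
Row 2 minus row 1 is 42 − 38 = 4, so its entry in column 1 is 26 + 4 = 30.
Row 3 minus row 1 is 21 − 38 = -17, so its entry in column 4 is 36 + (-17) = 19.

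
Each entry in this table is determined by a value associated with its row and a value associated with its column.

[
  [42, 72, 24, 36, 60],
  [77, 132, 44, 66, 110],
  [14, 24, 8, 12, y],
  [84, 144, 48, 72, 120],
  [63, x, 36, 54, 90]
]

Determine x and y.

x = 108, y = 20

Each row is a constant multiple of every other row — this is a multiplication table with the headers hidden.
Row 5 is 36/24 = 3/2 times row 1, so its entry in column 2 is 72 × 3/2 = 108.
Row 3 is 8/24 = 1/3 times row 1, so its entry in column 5 is 60 × 1/3 = 20.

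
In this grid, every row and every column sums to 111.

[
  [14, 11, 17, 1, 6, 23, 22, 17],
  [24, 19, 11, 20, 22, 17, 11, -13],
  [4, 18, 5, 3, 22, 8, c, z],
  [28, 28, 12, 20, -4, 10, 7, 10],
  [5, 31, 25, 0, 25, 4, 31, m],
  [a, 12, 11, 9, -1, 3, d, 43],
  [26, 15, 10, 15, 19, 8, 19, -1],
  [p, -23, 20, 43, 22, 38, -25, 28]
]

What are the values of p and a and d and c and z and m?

The known cells in row 8 total 103, leaving 111 − 103 = 8 for the blank.
The known cells in column 1 total 109, leaving 111 − 109 = 2 for the blank.
The known cells in row 6 total 79, leaving 111 − 79 = 32 for the blank.
The known cells in column 7 total 97, leaving 111 − 97 = 14 for the blank.
The known cells in row 3 total 74, leaving 111 − 74 = 37 for the blank.
The known cells in row 5 total 121, leaving 111 − 121 = -10 for the blank.

p = 8, a = 2, d = 32, c = 14, z = 37, m = -10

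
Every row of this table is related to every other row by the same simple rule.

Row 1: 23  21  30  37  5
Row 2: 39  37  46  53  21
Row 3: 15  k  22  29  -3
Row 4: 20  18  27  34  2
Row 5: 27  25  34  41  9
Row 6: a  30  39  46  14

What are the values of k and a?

The difference between any two rows is the same in every column — this is an addition table with the headers hidden.
Row 3 minus row 1 is 29 − 37 = -8, so its entry in column 2 is 21 + (-8) = 13.
Row 6 minus row 1 is 46 − 37 = 9, so its entry in column 1 is 23 + 9 = 32.

k = 13, a = 32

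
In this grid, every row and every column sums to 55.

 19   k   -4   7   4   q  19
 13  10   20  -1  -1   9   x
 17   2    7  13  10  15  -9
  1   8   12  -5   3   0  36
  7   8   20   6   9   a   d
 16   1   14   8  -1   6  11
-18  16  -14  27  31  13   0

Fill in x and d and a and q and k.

x = 5, d = -7, a = 12, q = 0, k = 10

Column 2 has 10 + 2 + 8 + 8 + 1 + 16 = 45; the blank must be 55 − 45 = 10.
Row 1 has 19 + 10 − 4 + 7 + 4 + 19 = 55; the blank must be 55 − 55 = 0.
Column 6 has 0 + 9 + 15 + 0 + 6 + 13 = 43; the blank must be 55 − 43 = 12.
Row 5 has 7 + 8 + 20 + 6 + 9 + 12 = 62; the blank must be 55 − 62 = -7.
Row 2 has 13 + 10 + 20 − 1 − 1 + 9 = 50; the blank must be 55 − 50 = 5.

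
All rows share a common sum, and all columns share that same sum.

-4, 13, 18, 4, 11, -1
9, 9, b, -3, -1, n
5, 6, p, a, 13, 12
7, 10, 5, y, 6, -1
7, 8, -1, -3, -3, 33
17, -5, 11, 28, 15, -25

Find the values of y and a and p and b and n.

Rows 1 and 5 both sum to 41, so that's the common total.
Column 6: -1 + 12 − 1 + 33 − 25 = 18, so its missing entry is 41 − 18 = 23.
Row 2: 9 + 9 − 3 − 1 + 23 = 37, so its missing entry is 41 − 37 = 4.
Row 4: 7 + 10 + 5 + 6 − 1 = 27, so its missing entry is 41 − 27 = 14.
Column 4: 4 − 3 + 14 − 3 + 28 = 40, so its missing entry is 41 − 40 = 1.
Row 3: 5 + 6 + 1 + 13 + 12 = 37, so its missing entry is 41 − 37 = 4.

y = 14, a = 1, p = 4, b = 4, n = 23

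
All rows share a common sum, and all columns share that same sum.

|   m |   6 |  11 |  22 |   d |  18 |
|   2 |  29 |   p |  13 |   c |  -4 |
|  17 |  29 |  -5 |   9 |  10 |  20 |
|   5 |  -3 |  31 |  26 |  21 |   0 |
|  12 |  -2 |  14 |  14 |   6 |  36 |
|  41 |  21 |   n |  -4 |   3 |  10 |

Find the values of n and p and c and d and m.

n = 9, p = 20, c = 20, d = 20, m = 3

Rows 3 and 4 both sum to 80, so that's the common total.
The known cells in column 1 total 77, leaving 80 − 77 = 3 for the blank.
The known cells in row 1 total 60, leaving 80 − 60 = 20 for the blank.
The known cells in column 5 total 60, leaving 80 − 60 = 20 for the blank.
The known cells in row 2 total 60, leaving 80 − 60 = 20 for the blank.
The known cells in row 6 total 71, leaving 80 − 71 = 9 for the blank.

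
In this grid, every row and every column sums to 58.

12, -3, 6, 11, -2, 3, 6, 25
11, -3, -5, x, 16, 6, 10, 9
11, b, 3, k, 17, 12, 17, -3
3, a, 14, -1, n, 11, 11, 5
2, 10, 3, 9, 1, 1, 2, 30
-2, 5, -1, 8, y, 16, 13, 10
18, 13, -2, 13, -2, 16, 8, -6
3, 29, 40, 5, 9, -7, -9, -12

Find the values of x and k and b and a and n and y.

Row 6: -2 + 5 − 1 + 8 + 16 + 13 + 10 = 49, so its missing entry is 58 − 49 = 9.
Column 5: -2 + 16 + 17 + 1 + 9 − 2 + 9 = 48, so its missing entry is 58 − 48 = 10.
Row 4: 3 + 14 − 1 + 10 + 11 + 11 + 5 = 53, so its missing entry is 58 − 53 = 5.
Column 2: -3 − 3 + 5 + 10 + 5 + 13 + 29 = 56, so its missing entry is 58 − 56 = 2.
Row 3: 11 + 2 + 3 + 17 + 12 + 17 − 3 = 59, so its missing entry is 58 − 59 = -1.
Row 2: 11 − 3 − 5 + 16 + 6 + 10 + 9 = 44, so its missing entry is 58 − 44 = 14.

x = 14, k = -1, b = 2, a = 5, n = 10, y = 9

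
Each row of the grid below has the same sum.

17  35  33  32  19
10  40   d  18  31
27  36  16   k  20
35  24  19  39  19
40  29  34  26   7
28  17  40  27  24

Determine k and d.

k = 37, d = 37

Rows 5 and 6 both add up to 136, so every row sums to 136.
Row 3: 27 + 36 + 16 + 20 = 99, so the missing entry is 136 − 99 = 37.
Row 2: 10 + 40 + 18 + 31 = 99, so the missing entry is 136 − 99 = 37.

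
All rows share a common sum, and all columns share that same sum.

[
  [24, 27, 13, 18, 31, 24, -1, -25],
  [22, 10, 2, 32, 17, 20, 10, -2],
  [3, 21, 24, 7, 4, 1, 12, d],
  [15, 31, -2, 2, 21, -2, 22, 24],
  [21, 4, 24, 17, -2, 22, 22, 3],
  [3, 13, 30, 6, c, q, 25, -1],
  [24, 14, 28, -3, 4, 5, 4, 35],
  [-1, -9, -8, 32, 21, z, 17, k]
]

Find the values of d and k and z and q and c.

Rows 1 and 2 both sum to 111, so that's the common total.
Row 3 has 3 + 21 + 24 + 7 + 4 + 1 + 12 = 72; the blank must be 111 − 72 = 39.
Column 8 has -25 − 2 + 39 + 24 + 3 − 1 + 35 = 73; the blank must be 111 − 73 = 38.
Column 5 has 31 + 17 + 4 + 21 − 2 + 4 + 21 = 96; the blank must be 111 − 96 = 15.
Row 6 has 3 + 13 + 30 + 6 + 15 + 25 − 1 = 91; the blank must be 111 − 91 = 20.
Row 8 has -1 − 9 − 8 + 32 + 21 + 17 + 38 = 90; the blank must be 111 − 90 = 21.

d = 39, k = 38, z = 21, q = 20, c = 15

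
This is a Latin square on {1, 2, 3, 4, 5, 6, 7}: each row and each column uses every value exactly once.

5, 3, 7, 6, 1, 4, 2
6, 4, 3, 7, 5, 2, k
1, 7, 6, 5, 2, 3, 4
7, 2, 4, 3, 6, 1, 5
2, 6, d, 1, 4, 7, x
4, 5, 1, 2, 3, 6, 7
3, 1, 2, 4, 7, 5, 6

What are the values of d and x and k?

d = 5, x = 3, k = 1

Cell (2,7): row 2 already has {2, 3, 4, 5, 6, 7} → 1.
For row 5, column 7: column 7 already has {1, 2, 4, 5, 6, 7}; that leaves 3.
For row 5, column 3: row 5 already has {1, 2, 3, 4, 6, 7}; that leaves 5.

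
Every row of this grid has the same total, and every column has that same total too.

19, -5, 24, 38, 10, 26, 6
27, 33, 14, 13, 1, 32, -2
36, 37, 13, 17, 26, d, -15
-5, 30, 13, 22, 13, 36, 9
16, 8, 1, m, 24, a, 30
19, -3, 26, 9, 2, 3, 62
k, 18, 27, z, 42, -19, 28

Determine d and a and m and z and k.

d = 4, a = 36, m = 3, z = 16, k = 6

Rows 1 and 2 both sum to 118, so that's the common total.
The known cells in row 3 total 114, leaving 118 − 114 = 4 for the blank.
The known cells in column 6 total 82, leaving 118 − 82 = 36 for the blank.
The known cells in row 5 total 115, leaving 118 − 115 = 3 for the blank.
The known cells in column 1 total 112, leaving 118 − 112 = 6 for the blank.
The known cells in row 7 total 102, leaving 118 − 102 = 16 for the blank.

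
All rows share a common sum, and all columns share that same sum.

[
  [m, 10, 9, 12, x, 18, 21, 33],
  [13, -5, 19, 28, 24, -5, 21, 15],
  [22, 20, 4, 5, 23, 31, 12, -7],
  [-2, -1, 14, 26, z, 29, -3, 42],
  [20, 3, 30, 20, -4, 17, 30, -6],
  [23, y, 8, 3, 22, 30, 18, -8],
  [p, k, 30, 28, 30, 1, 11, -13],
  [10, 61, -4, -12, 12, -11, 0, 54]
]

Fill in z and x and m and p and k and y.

z = 5, x = -2, m = 9, p = 15, k = 8, y = 14

Rows 2 and 3 both sum to 110, so that's the common total.
The known cells in row 4 total 105, leaving 110 − 105 = 5 for the blank.
The known cells in column 5 total 112, leaving 110 − 112 = -2 for the blank.
The known cells in row 1 total 101, leaving 110 − 101 = 9 for the blank.
The known cells in row 6 total 96, leaving 110 − 96 = 14 for the blank.
The known cells in column 2 total 102, leaving 110 − 102 = 8 for the blank.
The known cells in row 7 total 95, leaving 110 − 95 = 15 for the blank.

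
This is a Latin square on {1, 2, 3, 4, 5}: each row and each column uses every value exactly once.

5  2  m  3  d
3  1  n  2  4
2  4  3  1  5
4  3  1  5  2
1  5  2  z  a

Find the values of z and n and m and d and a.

z = 4, n = 5, m = 4, d = 1, a = 3

For row 2, column 3: row 2 already has {1, 2, 3, 4}; that leaves 5.
For row 5, column 4: column 4 already has {1, 2, 3, 5}; that leaves 4.
At (row 5, col 5): row 5 already has {1, 2, 4, 5}, so the value is 3.
For row 1, column 5: column 5 already has {2, 3, 4, 5}; that leaves 1.
For row 1, column 3: row 1 already has {1, 2, 3, 5}; that leaves 4.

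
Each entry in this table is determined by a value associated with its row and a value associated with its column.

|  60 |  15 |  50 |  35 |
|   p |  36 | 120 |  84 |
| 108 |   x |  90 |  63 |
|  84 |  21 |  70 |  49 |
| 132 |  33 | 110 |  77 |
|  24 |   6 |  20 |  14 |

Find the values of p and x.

Each row is a constant multiple of every other row — this is a multiplication table with the headers hidden.
Row 2 is 120/50 = 12/5 times row 1, so its entry in column 1 is 60 × 12/5 = 144.
Row 3 is 90/50 = 9/5 times row 1, so its entry in column 2 is 15 × 9/5 = 27.

p = 144, x = 27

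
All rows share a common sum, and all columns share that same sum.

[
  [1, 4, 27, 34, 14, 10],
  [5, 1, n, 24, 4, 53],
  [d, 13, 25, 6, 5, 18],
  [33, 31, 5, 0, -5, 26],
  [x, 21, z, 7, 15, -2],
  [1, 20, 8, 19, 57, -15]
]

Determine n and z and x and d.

Rows 1 and 4 both sum to 90, so that's the common total.
The known cells in row 2 total 87, leaving 90 − 87 = 3 for the blank.
The known cells in row 3 total 67, leaving 90 − 67 = 23 for the blank.
The known cells in column 1 total 63, leaving 90 − 63 = 27 for the blank.
The known cells in row 5 total 68, leaving 90 − 68 = 22 for the blank.

n = 3, z = 22, x = 27, d = 23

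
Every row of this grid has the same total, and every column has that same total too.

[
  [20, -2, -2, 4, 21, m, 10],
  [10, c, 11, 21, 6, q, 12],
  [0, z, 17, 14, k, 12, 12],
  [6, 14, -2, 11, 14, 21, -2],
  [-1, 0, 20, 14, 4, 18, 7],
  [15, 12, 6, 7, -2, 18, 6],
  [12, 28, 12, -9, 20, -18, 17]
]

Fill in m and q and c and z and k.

m = 11, q = 0, c = 2, z = 8, k = -1

Rows 4 and 5 both sum to 62, so that's the common total.
The known cells in column 5 total 63, leaving 62 − 63 = -1 for the blank.
The known cells in row 3 total 54, leaving 62 − 54 = 8 for the blank.
The known cells in column 2 total 60, leaving 62 − 60 = 2 for the blank.
The known cells in row 2 total 62, leaving 62 − 62 = 0 for the blank.
The known cells in row 1 total 51, leaving 62 − 51 = 11 for the blank.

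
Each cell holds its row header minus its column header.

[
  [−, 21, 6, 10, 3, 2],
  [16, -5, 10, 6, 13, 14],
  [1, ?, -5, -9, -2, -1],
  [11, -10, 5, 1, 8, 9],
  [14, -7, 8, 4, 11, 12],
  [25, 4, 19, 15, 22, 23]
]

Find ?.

-20

1 − 21 = -20.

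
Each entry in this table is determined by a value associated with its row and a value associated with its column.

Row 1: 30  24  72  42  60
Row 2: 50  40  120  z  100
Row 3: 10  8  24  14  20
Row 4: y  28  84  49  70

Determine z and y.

z = 70, y = 35

Each row is a constant multiple of every other row — this is a multiplication table with the headers hidden.
Row 2 is 100/60 = 5/3 times row 1, so its entry in column 4 is 42 × 5/3 = 70.
Row 4 is 70/60 = 7/6 times row 1, so its entry in column 1 is 30 × 7/6 = 35.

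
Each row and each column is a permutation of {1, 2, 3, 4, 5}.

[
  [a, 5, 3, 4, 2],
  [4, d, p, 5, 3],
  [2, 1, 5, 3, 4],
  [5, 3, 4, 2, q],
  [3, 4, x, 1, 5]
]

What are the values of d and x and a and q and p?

At (row 4, col 5): row 4 already has {2, 3, 4, 5}, so the value is 1.
At (row 1, col 1): row 1 already has {2, 3, 4, 5}, so the value is 1.
Cell (2,2): column 2 already has {1, 3, 4, 5} → 2.
Cell (2,3): row 2 already has {2, 3, 4, 5} → 1.
At (row 5, col 3): row 5 already has {1, 3, 4, 5}, so the value is 2.

d = 2, x = 2, a = 1, q = 1, p = 1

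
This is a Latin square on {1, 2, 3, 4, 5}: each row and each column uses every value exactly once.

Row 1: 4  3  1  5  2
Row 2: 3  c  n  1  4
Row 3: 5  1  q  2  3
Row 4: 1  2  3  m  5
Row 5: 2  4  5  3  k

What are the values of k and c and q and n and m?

k = 1, c = 5, q = 4, n = 2, m = 4

Cell (5,5): row 5 already has {2, 3, 4, 5} → 1.
Cell (2,2): column 2 already has {1, 2, 3, 4} → 5.
Cell (2,3): row 2 already has {1, 3, 4, 5} → 2.
For row 4, column 4: row 4 already has {1, 2, 3, 5}; that leaves 4.
For row 3, column 3: row 3 already has {1, 2, 3, 5}; that leaves 4.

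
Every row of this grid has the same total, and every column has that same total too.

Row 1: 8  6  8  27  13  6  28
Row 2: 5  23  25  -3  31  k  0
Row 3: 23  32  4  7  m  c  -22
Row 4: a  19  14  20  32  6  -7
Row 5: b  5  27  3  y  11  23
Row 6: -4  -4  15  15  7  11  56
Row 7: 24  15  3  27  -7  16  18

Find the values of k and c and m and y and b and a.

Rows 1 and 6 both sum to 96, so that's the common total.
The known cells in row 2 total 81, leaving 96 − 81 = 15 for the blank.
The known cells in row 4 total 84, leaving 96 − 84 = 12 for the blank.
The known cells in column 1 total 68, leaving 96 − 68 = 28 for the blank.
The known cells in row 5 total 97, leaving 96 − 97 = -1 for the blank.
The known cells in column 5 total 75, leaving 96 − 75 = 21 for the blank.
The known cells in row 3 total 65, leaving 96 − 65 = 31 for the blank.

k = 15, c = 31, m = 21, y = -1, b = 28, a = 12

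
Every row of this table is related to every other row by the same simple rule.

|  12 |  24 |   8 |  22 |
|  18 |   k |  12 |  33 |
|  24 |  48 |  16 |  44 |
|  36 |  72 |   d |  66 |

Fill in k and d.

Each row is a constant multiple of every other row — this is a multiplication table with the headers hidden.
Row 2 is 18/12 = 3/2 times row 1, so its entry in column 2 is 24 × 3/2 = 36.
Row 4 is 36/12 = 3/1 times row 1, so its entry in column 3 is 8 × 3/1 = 24.

k = 36, d = 24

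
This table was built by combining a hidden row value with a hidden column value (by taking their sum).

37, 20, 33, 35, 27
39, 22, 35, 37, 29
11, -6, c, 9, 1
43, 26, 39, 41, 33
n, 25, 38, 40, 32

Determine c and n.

The difference between any two rows is the same in every column — this is an addition table with the headers hidden.
Row 3 minus row 1 is -6 − 20 = -26, so its entry in column 3 is 33 + (-26) = 7.
Row 5 minus row 1 is 25 − 20 = 5, so its entry in column 1 is 37 + 5 = 42.

c = 7, n = 42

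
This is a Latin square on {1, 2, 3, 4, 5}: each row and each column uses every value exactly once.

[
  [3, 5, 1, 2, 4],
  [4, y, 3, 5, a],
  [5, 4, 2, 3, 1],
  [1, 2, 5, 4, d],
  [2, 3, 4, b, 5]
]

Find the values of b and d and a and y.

b = 1, d = 3, a = 2, y = 1

For row 2, column 2: column 2 already has {2, 3, 4, 5}; that leaves 1.
For row 4, column 5: row 4 already has {1, 2, 4, 5}; that leaves 3.
For row 2, column 5: row 2 already has {1, 3, 4, 5}; that leaves 2.
At (row 5, col 4): row 5 already has {2, 3, 4, 5}, so the value is 1.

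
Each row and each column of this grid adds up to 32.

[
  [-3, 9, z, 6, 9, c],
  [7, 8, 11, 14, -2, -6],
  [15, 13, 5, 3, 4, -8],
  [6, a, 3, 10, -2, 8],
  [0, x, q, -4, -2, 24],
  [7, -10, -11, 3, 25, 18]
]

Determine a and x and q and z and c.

Row 4 has 6 + 3 + 10 − 2 + 8 = 25; the blank must be 32 − 25 = 7.
Column 6 has -6 − 8 + 8 + 24 + 18 = 36; the blank must be 32 − 36 = -4.
Row 1 has -3 + 9 + 6 + 9 − 4 = 17; the blank must be 32 − 17 = 15.
Column 3 has 15 + 11 + 5 + 3 − 11 = 23; the blank must be 32 − 23 = 9.
Row 5 has 0 + 9 − 4 − 2 + 24 = 27; the blank must be 32 − 27 = 5.

a = 7, x = 5, q = 9, z = 15, c = -4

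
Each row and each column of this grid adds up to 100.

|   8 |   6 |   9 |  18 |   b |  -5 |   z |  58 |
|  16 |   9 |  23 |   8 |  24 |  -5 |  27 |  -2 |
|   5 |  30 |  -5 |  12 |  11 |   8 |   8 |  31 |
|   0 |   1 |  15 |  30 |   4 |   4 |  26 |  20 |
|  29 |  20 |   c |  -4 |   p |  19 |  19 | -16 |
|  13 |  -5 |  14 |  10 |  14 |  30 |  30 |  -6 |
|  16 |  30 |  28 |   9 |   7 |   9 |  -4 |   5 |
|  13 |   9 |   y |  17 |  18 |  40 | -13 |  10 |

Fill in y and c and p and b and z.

Column 7 has 27 + 8 + 26 + 19 + 30 − 4 − 13 = 93; the blank must be 100 − 93 = 7.
Row 1 has 8 + 6 + 9 + 18 − 5 + 7 + 58 = 101; the blank must be 100 − 101 = -1.
Column 5 has -1 + 24 + 11 + 4 + 14 + 7 + 18 = 77; the blank must be 100 − 77 = 23.
Row 5 has 29 + 20 − 4 + 23 + 19 + 19 − 16 = 90; the blank must be 100 − 90 = 10.
Row 8 has 13 + 9 + 17 + 18 + 40 − 13 + 10 = 94; the blank must be 100 − 94 = 6.

y = 6, c = 10, p = 23, b = -1, z = 7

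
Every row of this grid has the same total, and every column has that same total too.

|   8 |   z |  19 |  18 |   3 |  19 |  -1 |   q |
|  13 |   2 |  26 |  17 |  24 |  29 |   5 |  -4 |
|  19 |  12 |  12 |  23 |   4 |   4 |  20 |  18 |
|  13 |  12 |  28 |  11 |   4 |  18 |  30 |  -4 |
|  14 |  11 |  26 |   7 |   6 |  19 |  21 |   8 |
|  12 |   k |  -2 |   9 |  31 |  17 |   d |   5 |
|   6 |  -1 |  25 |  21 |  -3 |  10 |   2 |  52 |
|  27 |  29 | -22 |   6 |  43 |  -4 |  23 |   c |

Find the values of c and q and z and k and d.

c = 10, q = 27, z = 19, k = 28, d = 12

Rows 2 and 3 both sum to 112, so that's the common total.
The known cells in row 8 total 102, leaving 112 − 102 = 10 for the blank.
The known cells in column 8 total 85, leaving 112 − 85 = 27 for the blank.
The known cells in row 1 total 93, leaving 112 − 93 = 19 for the blank.
The known cells in column 2 total 84, leaving 112 − 84 = 28 for the blank.
The known cells in row 6 total 100, leaving 112 − 100 = 12 for the blank.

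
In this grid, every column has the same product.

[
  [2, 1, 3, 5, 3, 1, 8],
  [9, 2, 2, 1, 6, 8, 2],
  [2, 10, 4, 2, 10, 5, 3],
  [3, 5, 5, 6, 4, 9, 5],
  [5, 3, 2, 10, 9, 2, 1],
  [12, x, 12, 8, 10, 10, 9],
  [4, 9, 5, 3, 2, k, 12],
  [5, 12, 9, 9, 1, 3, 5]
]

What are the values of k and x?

Columns 4 and 5 each multiply to 129600, so every column has product 129600.
Column 6: 1×8×5×9×2×10×3 = 21600, so the missing entry is 129600 ÷ 21600 = 6.
Column 2: 1×2×10×5×3×9×12 = 32400, so the missing entry is 129600 ÷ 32400 = 4.

k = 6, x = 4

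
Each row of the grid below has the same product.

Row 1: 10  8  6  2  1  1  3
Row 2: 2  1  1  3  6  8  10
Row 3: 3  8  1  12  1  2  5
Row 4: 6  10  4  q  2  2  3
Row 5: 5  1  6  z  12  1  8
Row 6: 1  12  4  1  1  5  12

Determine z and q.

Rows 2 and 6 each multiply to 2880, so every row has product 2880.
Row 5: 5×1×6×12×1×8 = 2880, so the missing entry is 2880 ÷ 2880 = 1.
Row 4: 6×10×4×2×2×3 = 2880, so the missing entry is 2880 ÷ 2880 = 1.

z = 1, q = 1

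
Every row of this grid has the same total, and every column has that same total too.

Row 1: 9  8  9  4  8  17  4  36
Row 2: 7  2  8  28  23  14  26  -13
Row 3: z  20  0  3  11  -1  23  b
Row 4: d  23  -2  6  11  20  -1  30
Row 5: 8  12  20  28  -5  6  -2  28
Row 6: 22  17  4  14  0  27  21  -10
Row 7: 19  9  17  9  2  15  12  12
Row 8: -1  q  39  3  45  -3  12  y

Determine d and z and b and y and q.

d = 8, z = 23, b = 16, y = -4, q = 4

Rows 1 and 2 both sum to 95, so that's the common total.
The known cells in column 2 total 91, leaving 95 − 91 = 4 for the blank.
The known cells in row 8 total 99, leaving 95 − 99 = -4 for the blank.
The known cells in column 8 total 79, leaving 95 − 79 = 16 for the blank.
The known cells in row 3 total 72, leaving 95 − 72 = 23 for the blank.
The known cells in row 4 total 87, leaving 95 − 87 = 8 for the blank.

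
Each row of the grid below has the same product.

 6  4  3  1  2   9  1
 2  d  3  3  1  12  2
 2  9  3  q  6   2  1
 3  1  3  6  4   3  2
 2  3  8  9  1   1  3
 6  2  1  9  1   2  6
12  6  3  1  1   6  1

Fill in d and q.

d = 3, q = 2

Rows 1 and 5 each multiply to 1296, so every row has product 1296.
Row 2: 2×3×3×1×12×2 = 432, so the missing entry is 1296 ÷ 432 = 3.
Row 3: 2×9×3×6×2×1 = 648, so the missing entry is 1296 ÷ 648 = 2.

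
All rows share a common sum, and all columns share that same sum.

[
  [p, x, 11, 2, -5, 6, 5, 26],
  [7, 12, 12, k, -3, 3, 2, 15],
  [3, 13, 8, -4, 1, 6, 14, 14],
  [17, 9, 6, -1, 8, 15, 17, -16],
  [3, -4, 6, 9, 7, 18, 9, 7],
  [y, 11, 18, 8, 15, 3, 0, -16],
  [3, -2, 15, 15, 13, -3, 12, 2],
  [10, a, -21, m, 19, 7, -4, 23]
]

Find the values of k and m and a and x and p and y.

Rows 3 and 4 both sum to 55, so that's the common total.
The known cells in row 6 total 39, leaving 55 − 39 = 16 for the blank.
The known cells in column 1 total 59, leaving 55 − 59 = -4 for the blank.
The known cells in row 1 total 41, leaving 55 − 41 = 14 for the blank.
The known cells in column 2 total 53, leaving 55 − 53 = 2 for the blank.
The known cells in row 8 total 36, leaving 55 − 36 = 19 for the blank.
The known cells in row 2 total 48, leaving 55 − 48 = 7 for the blank.

k = 7, m = 19, a = 2, x = 14, p = -4, y = 16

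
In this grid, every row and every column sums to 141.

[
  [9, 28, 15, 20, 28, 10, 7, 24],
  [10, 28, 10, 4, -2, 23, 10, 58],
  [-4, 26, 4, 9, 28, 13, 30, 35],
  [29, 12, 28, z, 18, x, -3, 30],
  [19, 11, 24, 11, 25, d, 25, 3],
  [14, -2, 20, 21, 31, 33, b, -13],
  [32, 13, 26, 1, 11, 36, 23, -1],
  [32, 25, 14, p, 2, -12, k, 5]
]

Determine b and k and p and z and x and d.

Row 5 has 19 + 11 + 24 + 11 + 25 + 25 + 3 = 118; the blank must be 141 − 118 = 23.
Row 6 has 14 − 2 + 20 + 21 + 31 + 33 − 13 = 104; the blank must be 141 − 104 = 37.
Column 7 has 7 + 10 + 30 − 3 + 25 + 37 + 23 = 129; the blank must be 141 − 129 = 12.
Row 8 has 32 + 25 + 14 + 2 − 12 + 12 + 5 = 78; the blank must be 141 − 78 = 63.
Column 4 has 20 + 4 + 9 + 11 + 21 + 1 + 63 = 129; the blank must be 141 − 129 = 12.
Row 4 has 29 + 12 + 28 + 12 + 18 − 3 + 30 = 126; the blank must be 141 − 126 = 15.

b = 37, k = 12, p = 63, z = 12, x = 15, d = 23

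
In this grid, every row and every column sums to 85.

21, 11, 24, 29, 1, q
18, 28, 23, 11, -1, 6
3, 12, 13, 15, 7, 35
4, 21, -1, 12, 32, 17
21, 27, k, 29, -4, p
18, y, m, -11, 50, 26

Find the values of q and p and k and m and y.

Column 2: 11 + 28 + 12 + 21 + 27 = 99, so its missing entry is 85 − 99 = -14.
Row 1: 21 + 11 + 24 + 29 + 1 = 86, so its missing entry is 85 − 86 = -1.
Column 6: -1 + 6 + 35 + 17 + 26 = 83, so its missing entry is 85 − 83 = 2.
Row 5: 21 + 27 + 29 − 4 + 2 = 75, so its missing entry is 85 − 75 = 10.
Row 6: 18 − 14 − 11 + 50 + 26 = 69, so its missing entry is 85 − 69 = 16.

q = -1, p = 2, k = 10, m = 16, y = -14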